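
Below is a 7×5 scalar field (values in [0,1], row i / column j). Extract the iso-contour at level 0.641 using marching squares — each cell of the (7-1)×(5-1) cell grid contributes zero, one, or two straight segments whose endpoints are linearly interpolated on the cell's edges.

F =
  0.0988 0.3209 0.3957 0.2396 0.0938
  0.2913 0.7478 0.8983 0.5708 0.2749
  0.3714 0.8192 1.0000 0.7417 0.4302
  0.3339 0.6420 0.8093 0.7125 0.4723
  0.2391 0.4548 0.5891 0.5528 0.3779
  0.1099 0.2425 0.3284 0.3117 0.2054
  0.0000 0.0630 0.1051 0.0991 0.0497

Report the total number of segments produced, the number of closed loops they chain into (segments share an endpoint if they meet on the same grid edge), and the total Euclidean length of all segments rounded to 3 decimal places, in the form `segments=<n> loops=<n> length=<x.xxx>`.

cell (0,0): code 0100 → (0.750,1.000)–(1.000,0.766)
cell (0,1): code 1100 → (0.488,2.000)–(0.750,1.000)
cell (0,2): code 1000 → (1.000,2.786)–(0.488,2.000)
cell (1,0): code 0110 → (1.000,0.766)–(2.000,0.602)
cell (1,2): code 1101 → (1.411,3.000)–(1.000,2.786)
cell (1,3): code 1000 → (2.000,3.323)–(1.411,3.000)
cell (2,0): code 0110 → (2.000,0.602)–(3.000,0.997)
cell (2,3): code 1001 → (3.000,3.298)–(2.000,3.323)
cell (3,0): code 0010 → (3.000,0.997)–(3.005,1.000)
cell (3,1): code 0011 → (3.005,1.000)–(3.764,2.000)
cell (3,2): code 0011 → (3.764,2.000)–(3.448,3.000)
cell (3,3): code 0001 → (3.448,3.000)–(3.000,3.298)
total: 12 segments, chained into 1 closed loop(s), length Σ = 9.386324

segments=12 loops=1 length=9.386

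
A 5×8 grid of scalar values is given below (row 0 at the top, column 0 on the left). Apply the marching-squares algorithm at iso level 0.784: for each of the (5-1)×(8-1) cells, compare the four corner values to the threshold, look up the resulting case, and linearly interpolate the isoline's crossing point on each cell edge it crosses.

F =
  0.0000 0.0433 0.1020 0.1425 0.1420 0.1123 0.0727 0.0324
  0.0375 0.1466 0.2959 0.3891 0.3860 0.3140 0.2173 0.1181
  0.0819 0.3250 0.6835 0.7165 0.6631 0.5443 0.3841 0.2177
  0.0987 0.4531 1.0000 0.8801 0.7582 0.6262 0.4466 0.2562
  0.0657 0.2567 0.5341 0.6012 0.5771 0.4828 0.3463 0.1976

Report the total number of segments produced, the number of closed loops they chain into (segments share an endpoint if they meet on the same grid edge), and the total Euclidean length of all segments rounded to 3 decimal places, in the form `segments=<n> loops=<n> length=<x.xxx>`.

cell (2,1): code 0100 → (2.318,2.000)–(3.000,1.605)
cell (2,2): code 1100 → (2.413,3.000)–(2.318,2.000)
cell (2,3): code 1000 → (3.000,3.788)–(2.413,3.000)
cell (3,1): code 0010 → (3.000,1.605)–(3.464,2.000)
cell (3,2): code 0011 → (3.464,2.000)–(3.345,3.000)
cell (3,3): code 0001 → (3.345,3.000)–(3.000,3.788)
total: 6 segments, chained into 1 closed loop(s), length Σ = 5.252612

segments=6 loops=1 length=5.253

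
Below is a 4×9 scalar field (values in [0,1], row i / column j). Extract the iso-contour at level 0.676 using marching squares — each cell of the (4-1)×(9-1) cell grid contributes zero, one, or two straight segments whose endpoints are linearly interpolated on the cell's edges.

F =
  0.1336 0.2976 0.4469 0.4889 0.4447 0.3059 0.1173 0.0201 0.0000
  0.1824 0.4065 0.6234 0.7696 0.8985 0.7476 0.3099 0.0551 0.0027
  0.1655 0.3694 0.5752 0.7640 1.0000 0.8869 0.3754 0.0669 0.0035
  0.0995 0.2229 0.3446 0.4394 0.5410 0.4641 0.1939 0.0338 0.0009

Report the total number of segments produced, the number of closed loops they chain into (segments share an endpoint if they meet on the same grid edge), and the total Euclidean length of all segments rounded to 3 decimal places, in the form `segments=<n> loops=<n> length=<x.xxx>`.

segments=10 loops=1 length=8.360

cell (0,2): code 0100 → (0.667,3.000)–(1.000,2.360)
cell (0,3): code 1100 → (0.510,4.000)–(0.667,3.000)
cell (0,4): code 1100 → (0.838,5.000)–(0.510,4.000)
cell (0,5): code 1000 → (1.000,5.164)–(0.838,5.000)
cell (1,2): code 0110 → (1.000,2.360)–(2.000,2.534)
cell (1,5): code 1001 → (2.000,5.412)–(1.000,5.164)
cell (2,2): code 0010 → (2.000,2.534)–(2.271,3.000)
cell (2,3): code 0011 → (2.271,3.000)–(2.706,4.000)
cell (2,4): code 0011 → (2.706,4.000)–(2.499,5.000)
cell (2,5): code 0001 → (2.499,5.000)–(2.000,5.412)
total: 10 segments, chained into 1 closed loop(s), length Σ = 8.360388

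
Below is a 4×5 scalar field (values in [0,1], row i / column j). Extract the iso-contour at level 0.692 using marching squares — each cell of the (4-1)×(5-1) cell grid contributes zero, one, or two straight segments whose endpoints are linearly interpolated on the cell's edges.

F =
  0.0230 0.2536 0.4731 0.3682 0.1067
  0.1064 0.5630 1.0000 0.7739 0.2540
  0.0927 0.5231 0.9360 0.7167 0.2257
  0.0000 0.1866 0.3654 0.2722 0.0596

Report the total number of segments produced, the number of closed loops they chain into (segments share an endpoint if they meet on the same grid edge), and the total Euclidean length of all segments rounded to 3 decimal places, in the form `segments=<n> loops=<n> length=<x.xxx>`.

cell (0,1): code 0100 → (0.415,2.000)–(1.000,1.295)
cell (0,2): code 1100 → (0.798,3.000)–(0.415,2.000)
cell (0,3): code 1000 → (1.000,3.158)–(0.798,3.000)
cell (1,1): code 0110 → (1.000,1.295)–(2.000,1.409)
cell (1,3): code 1001 → (2.000,3.050)–(1.000,3.158)
cell (2,1): code 0010 → (2.000,1.409)–(2.428,2.000)
cell (2,2): code 0011 → (2.428,2.000)–(2.056,3.000)
cell (2,3): code 0001 → (2.056,3.000)–(2.000,3.050)
total: 8 segments, chained into 1 closed loop(s), length Σ = 6.126005

segments=8 loops=1 length=6.126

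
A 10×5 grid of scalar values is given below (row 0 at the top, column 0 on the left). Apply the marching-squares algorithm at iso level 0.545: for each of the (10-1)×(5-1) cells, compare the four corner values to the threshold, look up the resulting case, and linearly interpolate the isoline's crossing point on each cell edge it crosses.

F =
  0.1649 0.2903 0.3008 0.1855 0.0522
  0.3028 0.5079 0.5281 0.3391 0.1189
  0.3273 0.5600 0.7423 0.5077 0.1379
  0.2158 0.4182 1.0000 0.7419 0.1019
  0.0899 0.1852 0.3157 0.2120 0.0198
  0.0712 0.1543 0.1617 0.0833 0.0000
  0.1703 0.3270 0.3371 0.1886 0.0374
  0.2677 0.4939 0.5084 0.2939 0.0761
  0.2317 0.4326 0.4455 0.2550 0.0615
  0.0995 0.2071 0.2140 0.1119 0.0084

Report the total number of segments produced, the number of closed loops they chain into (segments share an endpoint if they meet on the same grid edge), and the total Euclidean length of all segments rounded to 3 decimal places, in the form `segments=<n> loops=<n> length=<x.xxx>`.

cell (1,0): code 0100 → (1.712,1.000)–(2.000,0.936)
cell (1,1): code 1100 → (1.079,2.000)–(1.712,1.000)
cell (1,2): code 1000 → (2.000,2.841)–(1.079,2.000)
cell (2,0): code 0010 → (2.000,0.936)–(2.106,1.000)
cell (2,1): code 0111 → (2.106,1.000)–(3.000,1.218)
cell (2,2): code 1101 → (2.159,3.000)–(2.000,2.841)
cell (2,3): code 1000 → (3.000,3.308)–(2.159,3.000)
cell (3,1): code 0010 → (3.000,1.218)–(3.665,2.000)
cell (3,2): code 0011 → (3.665,2.000)–(3.372,3.000)
cell (3,3): code 0001 → (3.372,3.000)–(3.000,3.308)
total: 10 segments, chained into 1 closed loop(s), length Σ = 7.441560

segments=10 loops=1 length=7.442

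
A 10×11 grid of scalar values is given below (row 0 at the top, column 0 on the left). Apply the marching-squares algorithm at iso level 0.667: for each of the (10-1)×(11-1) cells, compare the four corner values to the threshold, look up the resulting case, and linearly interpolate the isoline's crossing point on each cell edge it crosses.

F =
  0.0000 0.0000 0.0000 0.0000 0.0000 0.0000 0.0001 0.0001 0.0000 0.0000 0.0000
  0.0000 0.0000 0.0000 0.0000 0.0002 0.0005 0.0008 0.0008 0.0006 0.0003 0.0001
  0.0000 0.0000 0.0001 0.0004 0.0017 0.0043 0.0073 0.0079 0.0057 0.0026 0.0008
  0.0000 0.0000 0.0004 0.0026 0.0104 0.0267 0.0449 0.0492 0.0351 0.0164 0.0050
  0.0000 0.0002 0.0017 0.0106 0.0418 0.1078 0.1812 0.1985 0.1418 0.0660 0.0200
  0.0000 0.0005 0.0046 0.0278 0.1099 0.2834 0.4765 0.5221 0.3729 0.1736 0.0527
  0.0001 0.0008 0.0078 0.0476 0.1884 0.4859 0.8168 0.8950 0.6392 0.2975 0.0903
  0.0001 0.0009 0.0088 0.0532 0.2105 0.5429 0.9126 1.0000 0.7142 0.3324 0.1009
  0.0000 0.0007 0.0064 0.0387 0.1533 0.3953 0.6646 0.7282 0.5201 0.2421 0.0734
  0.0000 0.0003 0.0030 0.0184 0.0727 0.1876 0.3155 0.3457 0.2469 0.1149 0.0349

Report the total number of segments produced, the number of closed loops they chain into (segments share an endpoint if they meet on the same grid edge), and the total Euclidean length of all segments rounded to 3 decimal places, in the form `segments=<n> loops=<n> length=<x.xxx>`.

cell (5,5): code 0100 → (5.560,6.000)–(6.000,5.547)
cell (5,6): code 1100 → (5.389,7.000)–(5.560,6.000)
cell (5,7): code 1000 → (6.000,7.891)–(5.389,7.000)
cell (6,5): code 0110 → (6.000,5.547)–(7.000,5.336)
cell (6,7): code 1101 → (6.371,8.000)–(6.000,7.891)
cell (6,8): code 1000 → (7.000,8.124)–(6.371,8.000)
cell (7,5): code 0010 → (7.000,5.336)–(7.990,6.000)
cell (7,6): code 0111 → (7.990,6.000)–(8.000,6.038)
cell (7,7): code 1011 → (8.000,7.294)–(7.243,8.000)
cell (7,8): code 0001 → (7.243,8.000)–(7.000,8.124)
cell (8,6): code 0010 → (8.000,6.038)–(8.160,7.000)
cell (8,7): code 0001 → (8.160,7.000)–(8.000,7.294)
total: 12 segments, chained into 1 closed loop(s), length Σ = 8.626110

segments=12 loops=1 length=8.626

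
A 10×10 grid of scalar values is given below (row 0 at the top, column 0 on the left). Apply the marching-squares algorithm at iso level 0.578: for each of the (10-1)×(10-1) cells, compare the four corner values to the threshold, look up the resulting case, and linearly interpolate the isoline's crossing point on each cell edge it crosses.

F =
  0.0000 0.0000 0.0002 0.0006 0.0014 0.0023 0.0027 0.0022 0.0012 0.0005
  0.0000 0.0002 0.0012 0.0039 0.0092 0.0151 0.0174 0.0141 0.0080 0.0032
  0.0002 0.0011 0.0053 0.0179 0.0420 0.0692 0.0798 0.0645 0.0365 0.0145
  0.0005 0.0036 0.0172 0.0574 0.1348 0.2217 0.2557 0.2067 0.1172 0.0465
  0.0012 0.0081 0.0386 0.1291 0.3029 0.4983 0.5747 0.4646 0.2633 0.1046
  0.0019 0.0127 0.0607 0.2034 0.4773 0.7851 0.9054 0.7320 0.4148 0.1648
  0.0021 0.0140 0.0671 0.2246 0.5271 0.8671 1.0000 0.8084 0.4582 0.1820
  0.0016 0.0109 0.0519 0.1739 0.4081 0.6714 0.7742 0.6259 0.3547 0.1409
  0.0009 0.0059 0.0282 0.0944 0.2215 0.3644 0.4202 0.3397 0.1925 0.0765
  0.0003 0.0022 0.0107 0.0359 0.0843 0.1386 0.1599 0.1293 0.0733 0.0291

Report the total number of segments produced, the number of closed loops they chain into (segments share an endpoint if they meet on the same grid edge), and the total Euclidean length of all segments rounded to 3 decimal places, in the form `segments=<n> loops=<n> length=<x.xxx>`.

cell (4,4): code 0100 → (4.278,5.000)–(5.000,4.327)
cell (4,5): code 1100 → (4.010,6.000)–(4.278,5.000)
cell (4,6): code 1100 → (4.424,7.000)–(4.010,6.000)
cell (4,7): code 1000 → (5.000,7.485)–(4.424,7.000)
cell (5,4): code 0110 → (5.000,4.327)–(6.000,4.150)
cell (5,7): code 1001 → (6.000,7.658)–(5.000,7.485)
cell (6,4): code 0110 → (6.000,4.150)–(7.000,4.645)
cell (6,7): code 1001 → (7.000,7.177)–(6.000,7.658)
cell (7,4): code 0010 → (7.000,4.645)–(7.304,5.000)
cell (7,5): code 0011 → (7.304,5.000)–(7.554,6.000)
cell (7,6): code 0011 → (7.554,6.000)–(7.167,7.000)
cell (7,7): code 0001 → (7.167,7.000)–(7.000,7.177)
total: 12 segments, chained into 1 closed loop(s), length Σ = 10.927738

segments=12 loops=1 length=10.928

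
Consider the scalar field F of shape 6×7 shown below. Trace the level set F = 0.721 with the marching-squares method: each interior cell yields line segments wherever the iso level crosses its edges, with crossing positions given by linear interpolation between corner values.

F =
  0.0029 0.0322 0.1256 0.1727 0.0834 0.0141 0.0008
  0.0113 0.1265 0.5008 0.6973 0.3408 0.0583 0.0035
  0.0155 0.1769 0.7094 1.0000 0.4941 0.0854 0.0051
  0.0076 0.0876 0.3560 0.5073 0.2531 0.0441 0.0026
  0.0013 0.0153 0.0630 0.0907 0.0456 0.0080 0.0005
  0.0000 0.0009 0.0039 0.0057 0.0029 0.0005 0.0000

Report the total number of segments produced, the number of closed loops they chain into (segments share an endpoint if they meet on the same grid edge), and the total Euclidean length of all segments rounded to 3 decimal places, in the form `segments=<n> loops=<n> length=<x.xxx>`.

segments=4 loops=1 length=4.310

cell (1,2): code 0100 → (1.078,3.000)–(2.000,2.040)
cell (1,3): code 1000 → (2.000,3.551)–(1.078,3.000)
cell (2,2): code 0010 → (2.000,2.040)–(2.566,3.000)
cell (2,3): code 0001 → (2.566,3.000)–(2.000,3.551)
total: 4 segments, chained into 1 closed loop(s), length Σ = 4.310080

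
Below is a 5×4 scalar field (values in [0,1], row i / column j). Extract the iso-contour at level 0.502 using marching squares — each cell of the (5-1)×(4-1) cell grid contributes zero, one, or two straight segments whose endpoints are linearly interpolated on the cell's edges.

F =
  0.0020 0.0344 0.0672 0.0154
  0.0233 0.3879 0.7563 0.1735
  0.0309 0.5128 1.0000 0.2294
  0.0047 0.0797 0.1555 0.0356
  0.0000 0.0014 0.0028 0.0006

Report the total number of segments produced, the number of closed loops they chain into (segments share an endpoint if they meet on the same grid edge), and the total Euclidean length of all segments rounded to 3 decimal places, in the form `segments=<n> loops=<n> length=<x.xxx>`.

segments=8 loops=1 length=5.487

cell (0,1): code 0100 → (0.631,2.000)–(1.000,1.310)
cell (0,2): code 1000 → (1.000,2.436)–(0.631,2.000)
cell (1,0): code 0100 → (1.914,1.000)–(2.000,0.978)
cell (1,1): code 1110 → (1.000,1.310)–(1.914,1.000)
cell (1,2): code 1001 → (2.000,2.646)–(1.000,2.436)
cell (2,0): code 0010 → (2.000,0.978)–(2.025,1.000)
cell (2,1): code 0011 → (2.025,1.000)–(2.590,2.000)
cell (2,2): code 0001 → (2.590,2.000)–(2.000,2.646)
total: 8 segments, chained into 1 closed loop(s), length Σ = 5.486778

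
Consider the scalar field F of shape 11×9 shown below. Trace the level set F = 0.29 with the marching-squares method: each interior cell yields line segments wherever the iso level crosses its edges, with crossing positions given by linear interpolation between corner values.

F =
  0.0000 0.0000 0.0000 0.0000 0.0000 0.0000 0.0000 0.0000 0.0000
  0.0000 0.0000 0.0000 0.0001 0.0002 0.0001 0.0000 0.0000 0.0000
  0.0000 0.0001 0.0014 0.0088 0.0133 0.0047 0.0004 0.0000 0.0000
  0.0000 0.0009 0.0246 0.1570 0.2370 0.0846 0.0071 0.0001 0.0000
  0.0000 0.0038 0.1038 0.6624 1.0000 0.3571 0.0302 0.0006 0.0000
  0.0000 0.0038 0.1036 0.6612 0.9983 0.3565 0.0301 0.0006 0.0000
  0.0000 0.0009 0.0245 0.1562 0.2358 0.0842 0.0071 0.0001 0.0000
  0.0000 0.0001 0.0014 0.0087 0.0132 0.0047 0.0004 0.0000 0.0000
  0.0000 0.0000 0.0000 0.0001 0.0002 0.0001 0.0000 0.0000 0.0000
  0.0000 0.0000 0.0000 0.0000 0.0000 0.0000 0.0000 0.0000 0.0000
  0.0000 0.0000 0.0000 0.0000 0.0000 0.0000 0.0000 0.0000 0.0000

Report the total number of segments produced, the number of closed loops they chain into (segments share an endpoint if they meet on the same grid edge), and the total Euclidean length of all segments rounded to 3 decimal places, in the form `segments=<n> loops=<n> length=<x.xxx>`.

segments=10 loops=1 length=9.085

cell (3,2): code 0100 → (3.263,3.000)–(4.000,2.333)
cell (3,3): code 1100 → (3.069,4.000)–(3.263,3.000)
cell (3,4): code 1100 → (3.754,5.000)–(3.069,4.000)
cell (3,5): code 1000 → (4.000,5.205)–(3.754,5.000)
cell (4,2): code 0110 → (4.000,2.333)–(5.000,2.334)
cell (4,5): code 1001 → (5.000,5.204)–(4.000,5.205)
cell (5,2): code 0010 → (5.000,2.334)–(5.735,3.000)
cell (5,3): code 0011 → (5.735,3.000)–(5.929,4.000)
cell (5,4): code 0011 → (5.929,4.000)–(5.244,5.000)
cell (5,5): code 0001 → (5.244,5.000)–(5.000,5.204)
total: 10 segments, chained into 1 closed loop(s), length Σ = 9.084857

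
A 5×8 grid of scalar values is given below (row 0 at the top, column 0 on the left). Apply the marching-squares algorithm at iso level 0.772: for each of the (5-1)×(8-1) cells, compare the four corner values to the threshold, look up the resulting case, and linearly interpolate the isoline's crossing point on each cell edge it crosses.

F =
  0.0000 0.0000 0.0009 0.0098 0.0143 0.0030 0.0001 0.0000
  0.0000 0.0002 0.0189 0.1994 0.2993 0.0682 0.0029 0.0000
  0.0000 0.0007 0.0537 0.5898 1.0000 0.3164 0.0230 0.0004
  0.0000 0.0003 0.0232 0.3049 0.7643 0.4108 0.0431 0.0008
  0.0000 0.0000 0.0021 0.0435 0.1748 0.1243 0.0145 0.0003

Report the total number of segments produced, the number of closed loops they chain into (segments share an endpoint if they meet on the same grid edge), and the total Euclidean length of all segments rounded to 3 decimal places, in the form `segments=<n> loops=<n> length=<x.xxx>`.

segments=4 loops=1 length=3.249

cell (1,3): code 0100 → (1.675,4.000)–(2.000,3.444)
cell (1,4): code 1000 → (2.000,4.334)–(1.675,4.000)
cell (2,3): code 0010 → (2.000,3.444)–(2.967,4.000)
cell (2,4): code 0001 → (2.967,4.000)–(2.000,4.334)
total: 4 segments, chained into 1 closed loop(s), length Σ = 3.248892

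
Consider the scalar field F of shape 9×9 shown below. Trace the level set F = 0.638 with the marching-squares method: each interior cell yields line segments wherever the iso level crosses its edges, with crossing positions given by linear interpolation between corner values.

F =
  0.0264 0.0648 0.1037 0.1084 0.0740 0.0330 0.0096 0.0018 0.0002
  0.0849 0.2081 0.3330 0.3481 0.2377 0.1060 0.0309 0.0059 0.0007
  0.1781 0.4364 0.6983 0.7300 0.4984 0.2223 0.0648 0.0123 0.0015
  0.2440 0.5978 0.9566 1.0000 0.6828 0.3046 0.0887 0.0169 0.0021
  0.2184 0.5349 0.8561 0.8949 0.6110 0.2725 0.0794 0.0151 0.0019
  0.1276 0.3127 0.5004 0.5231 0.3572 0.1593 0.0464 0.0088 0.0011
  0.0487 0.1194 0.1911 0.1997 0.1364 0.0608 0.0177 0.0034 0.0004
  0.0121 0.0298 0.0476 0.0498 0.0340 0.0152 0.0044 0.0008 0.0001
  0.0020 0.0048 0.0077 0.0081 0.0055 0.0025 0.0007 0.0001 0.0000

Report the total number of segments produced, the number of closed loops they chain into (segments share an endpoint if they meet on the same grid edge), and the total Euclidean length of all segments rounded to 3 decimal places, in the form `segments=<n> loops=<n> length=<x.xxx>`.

cell (1,1): code 0100 → (1.835,2.000)–(2.000,1.770)
cell (1,2): code 1100 → (1.759,3.000)–(1.835,2.000)
cell (1,3): code 1000 → (2.000,3.397)–(1.759,3.000)
cell (2,1): code 0110 → (2.000,1.770)–(3.000,1.112)
cell (2,3): code 1101 → (2.757,4.000)–(2.000,3.397)
cell (2,4): code 1000 → (3.000,4.118)–(2.757,4.000)
cell (3,1): code 0110 → (3.000,1.112)–(4.000,1.321)
cell (3,3): code 1011 → (4.000,3.905)–(3.624,4.000)
cell (3,4): code 0001 → (3.624,4.000)–(3.000,4.118)
cell (4,1): code 0010 → (4.000,1.321)–(4.613,2.000)
cell (4,2): code 0011 → (4.613,2.000)–(4.691,3.000)
cell (4,3): code 0001 → (4.691,3.000)–(4.000,3.905)
total: 12 segments, chained into 1 closed loop(s), length Σ = 9.286679

segments=12 loops=1 length=9.287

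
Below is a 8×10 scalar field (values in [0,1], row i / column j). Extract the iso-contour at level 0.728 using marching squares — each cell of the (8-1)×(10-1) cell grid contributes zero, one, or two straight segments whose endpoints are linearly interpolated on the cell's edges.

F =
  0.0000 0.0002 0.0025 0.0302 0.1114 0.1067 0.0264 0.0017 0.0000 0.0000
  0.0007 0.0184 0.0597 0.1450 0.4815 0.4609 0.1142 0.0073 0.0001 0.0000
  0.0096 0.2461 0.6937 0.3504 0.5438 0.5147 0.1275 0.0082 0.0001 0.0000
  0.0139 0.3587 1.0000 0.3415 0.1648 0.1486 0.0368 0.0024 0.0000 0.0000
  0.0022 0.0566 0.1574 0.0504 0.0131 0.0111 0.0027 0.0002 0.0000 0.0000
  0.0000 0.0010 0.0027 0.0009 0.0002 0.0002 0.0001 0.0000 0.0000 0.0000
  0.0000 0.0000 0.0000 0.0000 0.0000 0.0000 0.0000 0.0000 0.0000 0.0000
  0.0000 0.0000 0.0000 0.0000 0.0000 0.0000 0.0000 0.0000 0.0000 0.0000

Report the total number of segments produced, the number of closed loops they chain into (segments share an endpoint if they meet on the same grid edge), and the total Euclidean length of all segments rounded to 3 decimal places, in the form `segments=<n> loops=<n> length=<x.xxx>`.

segments=4 loops=1 length=3.021

cell (2,1): code 0100 → (2.112,2.000)–(3.000,1.576)
cell (2,2): code 1000 → (3.000,2.413)–(2.112,2.000)
cell (3,1): code 0010 → (3.000,1.576)–(3.323,2.000)
cell (3,2): code 0001 → (3.323,2.000)–(3.000,2.413)
total: 4 segments, chained into 1 closed loop(s), length Σ = 3.020742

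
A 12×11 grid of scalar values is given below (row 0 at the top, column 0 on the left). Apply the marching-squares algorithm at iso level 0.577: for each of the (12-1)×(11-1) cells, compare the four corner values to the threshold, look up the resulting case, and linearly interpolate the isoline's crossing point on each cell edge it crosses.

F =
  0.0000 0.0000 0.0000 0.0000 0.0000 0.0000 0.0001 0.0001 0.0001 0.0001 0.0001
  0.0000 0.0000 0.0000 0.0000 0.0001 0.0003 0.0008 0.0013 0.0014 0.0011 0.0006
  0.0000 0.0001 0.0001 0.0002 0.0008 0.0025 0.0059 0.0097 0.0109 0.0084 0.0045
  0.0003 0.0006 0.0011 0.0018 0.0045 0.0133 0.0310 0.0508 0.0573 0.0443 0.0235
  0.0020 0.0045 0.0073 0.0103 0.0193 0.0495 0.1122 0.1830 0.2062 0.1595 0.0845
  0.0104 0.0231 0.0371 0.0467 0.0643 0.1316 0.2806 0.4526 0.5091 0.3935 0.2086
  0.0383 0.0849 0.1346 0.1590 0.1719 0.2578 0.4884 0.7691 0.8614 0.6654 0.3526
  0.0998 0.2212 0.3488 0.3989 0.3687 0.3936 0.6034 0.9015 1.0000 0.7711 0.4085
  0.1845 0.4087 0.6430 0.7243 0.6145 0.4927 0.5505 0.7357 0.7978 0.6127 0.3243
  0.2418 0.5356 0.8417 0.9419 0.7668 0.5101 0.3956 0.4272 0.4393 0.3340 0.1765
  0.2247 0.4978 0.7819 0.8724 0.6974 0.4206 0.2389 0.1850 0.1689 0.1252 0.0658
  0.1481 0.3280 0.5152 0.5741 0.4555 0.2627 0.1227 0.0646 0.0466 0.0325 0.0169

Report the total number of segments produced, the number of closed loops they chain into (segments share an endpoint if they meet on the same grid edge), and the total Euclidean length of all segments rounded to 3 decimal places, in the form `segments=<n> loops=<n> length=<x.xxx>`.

cell (5,6): code 0100 → (5.393,7.000)–(6.000,6.316)
cell (5,7): code 1100 → (5.193,8.000)–(5.393,7.000)
cell (5,8): code 1100 → (5.675,9.000)–(5.193,8.000)
cell (5,9): code 1000 → (6.000,9.283)–(5.675,9.000)
cell (6,5): code 0100 → (6.770,6.000)–(7.000,5.874)
cell (6,6): code 1110 → (6.000,6.316)–(6.770,6.000)
cell (6,9): code 1001 → (7.000,9.535)–(6.000,9.283)
cell (7,1): code 0100 → (7.776,2.000)–(8.000,1.718)
cell (7,2): code 1100 → (7.547,3.000)–(7.776,2.000)
cell (7,3): code 1100 → (7.847,4.000)–(7.547,3.000)
cell (7,4): code 1000 → (8.000,4.308)–(7.847,4.000)
cell (7,5): code 0010 → (7.000,5.874)–(7.499,6.000)
cell (7,6): code 0111 → (7.499,6.000)–(8.000,6.143)
cell (7,9): code 1001 → (8.000,9.124)–(7.000,9.535)
cell (8,1): code 0110 → (8.000,1.718)–(9.000,1.135)
cell (8,4): code 1001 → (9.000,4.739)–(8.000,4.308)
cell (8,6): code 0010 → (8.000,6.143)–(8.514,7.000)
cell (8,7): code 0011 → (8.514,7.000)–(8.616,8.000)
cell (8,8): code 0011 → (8.616,8.000)–(8.128,9.000)
cell (8,9): code 0001 → (8.128,9.000)–(8.000,9.124)
cell (9,1): code 0110 → (9.000,1.135)–(10.000,1.279)
cell (9,4): code 1001 → (10.000,4.435)–(9.000,4.739)
cell (10,1): code 0010 → (10.000,1.279)–(10.768,2.000)
cell (10,2): code 0011 → (10.768,2.000)–(10.990,3.000)
cell (10,3): code 0011 → (10.990,3.000)–(10.498,4.000)
cell (10,4): code 0001 → (10.498,4.000)–(10.000,4.435)
total: 26 segments, chained into 2 closed loop(s), length Σ = 21.943337

segments=26 loops=2 length=21.943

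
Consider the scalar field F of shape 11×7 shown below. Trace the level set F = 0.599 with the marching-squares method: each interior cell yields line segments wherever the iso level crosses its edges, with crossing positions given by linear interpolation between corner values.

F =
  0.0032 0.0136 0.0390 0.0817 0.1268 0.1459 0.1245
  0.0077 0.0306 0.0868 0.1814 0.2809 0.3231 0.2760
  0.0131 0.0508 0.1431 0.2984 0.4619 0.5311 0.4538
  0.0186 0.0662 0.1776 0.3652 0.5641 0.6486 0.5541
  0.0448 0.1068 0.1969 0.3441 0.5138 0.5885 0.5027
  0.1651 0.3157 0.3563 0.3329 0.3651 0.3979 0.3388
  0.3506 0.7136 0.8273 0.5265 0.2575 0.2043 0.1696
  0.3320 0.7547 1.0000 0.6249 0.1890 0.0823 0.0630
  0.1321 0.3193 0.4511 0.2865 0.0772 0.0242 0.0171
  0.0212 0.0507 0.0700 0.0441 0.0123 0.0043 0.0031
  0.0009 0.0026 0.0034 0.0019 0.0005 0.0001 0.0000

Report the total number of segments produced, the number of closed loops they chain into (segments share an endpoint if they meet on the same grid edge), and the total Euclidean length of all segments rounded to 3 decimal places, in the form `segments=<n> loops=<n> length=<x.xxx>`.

cell (2,4): code 0100 → (2.578,5.000)–(3.000,4.413)
cell (2,5): code 1000 → (3.000,5.525)–(2.578,5.000)
cell (3,4): code 0010 → (3.000,4.413)–(3.825,5.000)
cell (3,5): code 0001 → (3.825,5.000)–(3.000,5.525)
cell (5,0): code 0100 → (5.712,1.000)–(6.000,0.684)
cell (5,1): code 1100 → (5.515,2.000)–(5.712,1.000)
cell (5,2): code 1000 → (6.000,2.759)–(5.515,2.000)
cell (6,0): code 0110 → (6.000,0.684)–(7.000,0.632)
cell (6,2): code 1101 → (6.737,3.000)–(6.000,2.759)
cell (6,3): code 1000 → (7.000,3.059)–(6.737,3.000)
cell (7,0): code 0010 → (7.000,0.632)–(7.358,1.000)
cell (7,1): code 0011 → (7.358,1.000)–(7.731,2.000)
cell (7,2): code 0011 → (7.731,2.000)–(7.077,3.000)
cell (7,3): code 0001 → (7.077,3.000)–(7.000,3.059)
total: 14 segments, chained into 2 closed loop(s), length Σ = 10.653279

segments=14 loops=2 length=10.653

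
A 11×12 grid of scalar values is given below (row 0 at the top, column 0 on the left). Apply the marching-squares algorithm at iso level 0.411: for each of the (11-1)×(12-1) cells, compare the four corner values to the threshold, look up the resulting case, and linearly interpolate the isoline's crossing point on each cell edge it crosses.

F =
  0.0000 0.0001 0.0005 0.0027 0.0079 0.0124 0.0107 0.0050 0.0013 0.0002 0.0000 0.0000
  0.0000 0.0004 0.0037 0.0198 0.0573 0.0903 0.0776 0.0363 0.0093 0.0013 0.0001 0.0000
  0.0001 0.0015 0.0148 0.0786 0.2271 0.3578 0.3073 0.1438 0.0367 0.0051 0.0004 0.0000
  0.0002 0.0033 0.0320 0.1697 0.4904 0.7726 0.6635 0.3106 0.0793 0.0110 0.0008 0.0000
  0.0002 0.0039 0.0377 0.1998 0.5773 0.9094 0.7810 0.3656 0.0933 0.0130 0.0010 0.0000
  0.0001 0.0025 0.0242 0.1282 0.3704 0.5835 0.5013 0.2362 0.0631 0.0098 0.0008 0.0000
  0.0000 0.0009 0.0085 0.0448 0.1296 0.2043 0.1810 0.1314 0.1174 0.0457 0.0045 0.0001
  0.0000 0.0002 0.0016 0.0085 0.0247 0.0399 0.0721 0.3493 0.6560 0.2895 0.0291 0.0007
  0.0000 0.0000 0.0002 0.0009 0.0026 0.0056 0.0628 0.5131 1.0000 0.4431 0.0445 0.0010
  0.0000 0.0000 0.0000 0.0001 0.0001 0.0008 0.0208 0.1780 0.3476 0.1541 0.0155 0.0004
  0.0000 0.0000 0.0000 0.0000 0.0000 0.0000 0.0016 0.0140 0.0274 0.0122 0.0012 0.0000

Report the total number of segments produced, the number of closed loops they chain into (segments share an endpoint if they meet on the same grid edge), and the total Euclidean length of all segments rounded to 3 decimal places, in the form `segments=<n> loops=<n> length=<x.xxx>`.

cell (2,3): code 0100 → (2.698,4.000)–(3.000,3.752)
cell (2,4): code 1100 → (2.128,5.000)–(2.698,4.000)
cell (2,5): code 1100 → (2.291,6.000)–(2.128,5.000)
cell (2,6): code 1000 → (3.000,6.716)–(2.291,6.000)
cell (3,3): code 0110 → (3.000,3.752)–(4.000,3.559)
cell (3,6): code 1001 → (4.000,6.891)–(3.000,6.716)
cell (4,3): code 0010 → (4.000,3.559)–(4.804,4.000)
cell (4,4): code 0111 → (4.804,4.000)–(5.000,4.191)
cell (4,6): code 1001 → (5.000,6.341)–(4.000,6.891)
cell (5,4): code 0010 → (5.000,4.191)–(5.455,5.000)
cell (5,5): code 0011 → (5.455,5.000)–(5.282,6.000)
cell (5,6): code 0001 → (5.282,6.000)–(5.000,6.341)
cell (6,7): code 0100 → (6.545,8.000)–(7.000,7.201)
cell (6,8): code 1000 → (7.000,8.668)–(6.545,8.000)
cell (7,6): code 0100 → (7.377,7.000)–(8.000,6.773)
cell (7,7): code 1110 → (7.000,7.201)–(7.377,7.000)
cell (7,8): code 1101 → (7.791,9.000)–(7.000,8.668)
cell (7,9): code 1000 → (8.000,9.081)–(7.791,9.000)
cell (8,6): code 0010 → (8.000,6.773)–(8.305,7.000)
cell (8,7): code 0011 → (8.305,7.000)–(8.903,8.000)
cell (8,8): code 0011 → (8.903,8.000)–(8.111,9.000)
cell (8,9): code 0001 → (8.111,9.000)–(8.000,9.081)
total: 22 segments, chained into 2 closed loop(s), length Σ = 17.169799

segments=22 loops=2 length=17.170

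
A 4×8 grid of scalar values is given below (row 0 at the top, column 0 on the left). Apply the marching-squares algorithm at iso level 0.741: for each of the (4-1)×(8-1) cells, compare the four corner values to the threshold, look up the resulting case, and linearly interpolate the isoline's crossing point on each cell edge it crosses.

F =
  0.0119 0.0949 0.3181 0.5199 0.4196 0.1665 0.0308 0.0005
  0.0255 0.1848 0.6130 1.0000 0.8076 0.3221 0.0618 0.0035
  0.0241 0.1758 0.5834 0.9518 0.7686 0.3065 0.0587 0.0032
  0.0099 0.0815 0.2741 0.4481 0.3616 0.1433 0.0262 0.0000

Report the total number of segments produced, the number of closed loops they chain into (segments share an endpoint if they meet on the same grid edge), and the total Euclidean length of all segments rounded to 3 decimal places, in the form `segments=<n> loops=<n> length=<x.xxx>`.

cell (0,2): code 0100 → (0.461,3.000)–(1.000,2.331)
cell (0,3): code 1100 → (0.828,4.000)–(0.461,3.000)
cell (0,4): code 1000 → (1.000,4.137)–(0.828,4.000)
cell (1,2): code 0110 → (1.000,2.331)–(2.000,2.428)
cell (1,4): code 1001 → (2.000,4.060)–(1.000,4.137)
cell (2,2): code 0010 → (2.000,2.428)–(2.419,3.000)
cell (2,3): code 0011 → (2.419,3.000)–(2.068,4.000)
cell (2,4): code 0001 → (2.068,4.000)–(2.000,4.060)
total: 8 segments, chained into 1 closed loop(s), length Σ = 6.011523

segments=8 loops=1 length=6.012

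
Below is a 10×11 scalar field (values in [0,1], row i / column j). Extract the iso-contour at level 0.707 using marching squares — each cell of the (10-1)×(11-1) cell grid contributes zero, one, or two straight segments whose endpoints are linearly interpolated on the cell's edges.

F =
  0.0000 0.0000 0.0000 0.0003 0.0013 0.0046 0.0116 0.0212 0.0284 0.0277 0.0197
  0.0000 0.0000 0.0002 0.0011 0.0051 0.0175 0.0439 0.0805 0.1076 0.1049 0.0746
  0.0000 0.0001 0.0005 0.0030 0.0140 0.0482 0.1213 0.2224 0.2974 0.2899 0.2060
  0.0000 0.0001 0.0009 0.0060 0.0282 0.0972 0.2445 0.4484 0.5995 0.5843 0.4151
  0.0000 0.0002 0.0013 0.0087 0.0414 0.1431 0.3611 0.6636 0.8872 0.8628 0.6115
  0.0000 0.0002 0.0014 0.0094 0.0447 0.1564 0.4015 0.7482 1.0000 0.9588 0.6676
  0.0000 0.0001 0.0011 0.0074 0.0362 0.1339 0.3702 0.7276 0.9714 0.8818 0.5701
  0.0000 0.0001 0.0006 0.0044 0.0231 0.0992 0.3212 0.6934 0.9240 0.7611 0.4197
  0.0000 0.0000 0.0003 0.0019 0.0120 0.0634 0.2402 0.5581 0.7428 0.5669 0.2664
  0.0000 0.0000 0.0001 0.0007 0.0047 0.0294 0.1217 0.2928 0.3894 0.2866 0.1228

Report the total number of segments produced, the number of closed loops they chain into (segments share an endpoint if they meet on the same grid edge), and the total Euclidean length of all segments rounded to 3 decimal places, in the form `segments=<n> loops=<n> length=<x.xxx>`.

cell (3,7): code 0100 → (3.374,8.000)–(4.000,7.194)
cell (3,8): code 1100 → (3.441,9.000)–(3.374,8.000)
cell (3,9): code 1000 → (4.000,9.620)–(3.441,9.000)
cell (4,6): code 0100 → (4.513,7.000)–(5.000,6.881)
cell (4,7): code 1110 → (4.000,7.194)–(4.513,7.000)
cell (4,9): code 1001 → (5.000,9.865)–(4.000,9.620)
cell (5,6): code 0110 → (5.000,6.881)–(6.000,6.942)
cell (5,9): code 1001 → (6.000,9.561)–(5.000,9.865)
cell (6,6): code 0010 → (6.000,6.942)–(6.602,7.000)
cell (6,7): code 0111 → (6.602,7.000)–(7.000,7.059)
cell (6,9): code 1001 → (7.000,9.158)–(6.000,9.561)
cell (7,7): code 0110 → (7.000,7.059)–(8.000,7.806)
cell (7,8): code 1011 → (8.000,8.204)–(7.279,9.000)
cell (7,9): code 0001 → (7.279,9.000)–(7.000,9.158)
cell (8,7): code 0010 → (8.000,7.806)–(8.101,8.000)
cell (8,8): code 0001 → (8.101,8.000)–(8.000,8.204)
total: 16 segments, chained into 1 closed loop(s), length Σ = 12.158786

segments=16 loops=1 length=12.159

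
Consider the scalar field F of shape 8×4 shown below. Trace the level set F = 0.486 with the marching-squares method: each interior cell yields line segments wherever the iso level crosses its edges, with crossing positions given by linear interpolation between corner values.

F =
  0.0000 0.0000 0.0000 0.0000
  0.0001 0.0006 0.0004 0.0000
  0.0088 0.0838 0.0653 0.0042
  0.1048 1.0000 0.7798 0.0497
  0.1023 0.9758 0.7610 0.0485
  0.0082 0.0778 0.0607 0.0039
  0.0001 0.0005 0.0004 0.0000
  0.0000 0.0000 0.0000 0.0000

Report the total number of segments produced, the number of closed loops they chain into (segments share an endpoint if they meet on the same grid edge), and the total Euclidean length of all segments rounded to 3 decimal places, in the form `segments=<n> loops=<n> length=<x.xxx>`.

cell (2,0): code 0100 → (2.439,1.000)–(3.000,0.426)
cell (2,1): code 1100 → (2.589,2.000)–(2.439,1.000)
cell (2,2): code 1000 → (3.000,2.402)–(2.589,2.000)
cell (3,0): code 0110 → (3.000,0.426)–(4.000,0.439)
cell (3,2): code 1001 → (4.000,2.386)–(3.000,2.402)
cell (4,0): code 0010 → (4.000,0.439)–(4.545,1.000)
cell (4,1): code 0011 → (4.545,1.000)–(4.393,2.000)
cell (4,2): code 0001 → (4.393,2.000)–(4.000,2.386)
total: 8 segments, chained into 1 closed loop(s), length Σ = 6.733942

segments=8 loops=1 length=6.734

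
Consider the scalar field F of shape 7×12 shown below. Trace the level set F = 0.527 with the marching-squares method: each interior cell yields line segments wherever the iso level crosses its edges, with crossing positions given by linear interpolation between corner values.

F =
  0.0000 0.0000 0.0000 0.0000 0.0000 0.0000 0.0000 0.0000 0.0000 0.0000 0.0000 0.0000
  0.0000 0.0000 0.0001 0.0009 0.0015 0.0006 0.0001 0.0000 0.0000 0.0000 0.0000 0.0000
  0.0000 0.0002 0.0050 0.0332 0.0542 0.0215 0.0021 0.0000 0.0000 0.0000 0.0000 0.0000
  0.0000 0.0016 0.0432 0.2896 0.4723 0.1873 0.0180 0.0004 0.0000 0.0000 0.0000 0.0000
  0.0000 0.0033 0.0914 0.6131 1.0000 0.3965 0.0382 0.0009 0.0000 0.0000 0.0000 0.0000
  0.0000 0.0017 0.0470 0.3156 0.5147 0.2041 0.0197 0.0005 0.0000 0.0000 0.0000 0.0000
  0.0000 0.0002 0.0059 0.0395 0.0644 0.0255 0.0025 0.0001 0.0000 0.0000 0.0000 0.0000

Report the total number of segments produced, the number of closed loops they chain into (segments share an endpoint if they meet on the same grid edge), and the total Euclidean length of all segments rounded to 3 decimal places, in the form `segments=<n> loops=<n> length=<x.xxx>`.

cell (3,2): code 0100 → (3.734,3.000)–(4.000,2.835)
cell (3,3): code 1100 → (3.104,4.000)–(3.734,3.000)
cell (3,4): code 1000 → (4.000,4.784)–(3.104,4.000)
cell (4,2): code 0010 → (4.000,2.835)–(4.289,3.000)
cell (4,3): code 0011 → (4.289,3.000)–(4.975,4.000)
cell (4,4): code 0001 → (4.975,4.000)–(4.000,4.784)
total: 6 segments, chained into 1 closed loop(s), length Σ = 5.481960

segments=6 loops=1 length=5.482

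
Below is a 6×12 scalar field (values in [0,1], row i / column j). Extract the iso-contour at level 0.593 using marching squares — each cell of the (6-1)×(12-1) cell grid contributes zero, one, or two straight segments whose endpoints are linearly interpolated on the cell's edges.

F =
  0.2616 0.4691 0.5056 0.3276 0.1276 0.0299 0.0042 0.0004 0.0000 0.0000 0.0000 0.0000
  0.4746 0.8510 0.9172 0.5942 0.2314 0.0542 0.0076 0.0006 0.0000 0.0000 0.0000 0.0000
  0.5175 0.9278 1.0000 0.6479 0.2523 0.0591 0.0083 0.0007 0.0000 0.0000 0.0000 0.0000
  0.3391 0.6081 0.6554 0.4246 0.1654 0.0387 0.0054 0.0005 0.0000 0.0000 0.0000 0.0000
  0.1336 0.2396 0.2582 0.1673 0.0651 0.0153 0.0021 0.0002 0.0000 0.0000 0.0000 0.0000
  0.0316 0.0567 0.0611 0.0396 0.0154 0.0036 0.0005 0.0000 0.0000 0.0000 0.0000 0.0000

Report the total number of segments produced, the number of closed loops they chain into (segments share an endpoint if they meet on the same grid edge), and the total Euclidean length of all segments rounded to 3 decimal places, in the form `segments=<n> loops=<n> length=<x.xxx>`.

segments=12 loops=1 length=9.239

cell (0,0): code 0100 → (0.324,1.000)–(1.000,0.315)
cell (0,1): code 1100 → (0.212,2.000)–(0.324,1.000)
cell (0,2): code 1100 → (0.995,3.000)–(0.212,2.000)
cell (0,3): code 1000 → (1.000,3.003)–(0.995,3.000)
cell (1,0): code 0110 → (1.000,0.315)–(2.000,0.184)
cell (1,3): code 1001 → (2.000,3.139)–(1.000,3.003)
cell (2,0): code 0110 → (2.000,0.184)–(3.000,0.944)
cell (2,2): code 1011 → (3.000,2.270)–(2.246,3.000)
cell (2,3): code 0001 → (2.246,3.000)–(2.000,3.139)
cell (3,0): code 0010 → (3.000,0.944)–(3.041,1.000)
cell (3,1): code 0011 → (3.041,1.000)–(3.157,2.000)
cell (3,2): code 0001 → (3.157,2.000)–(3.000,2.270)
total: 12 segments, chained into 1 closed loop(s), length Σ = 9.238546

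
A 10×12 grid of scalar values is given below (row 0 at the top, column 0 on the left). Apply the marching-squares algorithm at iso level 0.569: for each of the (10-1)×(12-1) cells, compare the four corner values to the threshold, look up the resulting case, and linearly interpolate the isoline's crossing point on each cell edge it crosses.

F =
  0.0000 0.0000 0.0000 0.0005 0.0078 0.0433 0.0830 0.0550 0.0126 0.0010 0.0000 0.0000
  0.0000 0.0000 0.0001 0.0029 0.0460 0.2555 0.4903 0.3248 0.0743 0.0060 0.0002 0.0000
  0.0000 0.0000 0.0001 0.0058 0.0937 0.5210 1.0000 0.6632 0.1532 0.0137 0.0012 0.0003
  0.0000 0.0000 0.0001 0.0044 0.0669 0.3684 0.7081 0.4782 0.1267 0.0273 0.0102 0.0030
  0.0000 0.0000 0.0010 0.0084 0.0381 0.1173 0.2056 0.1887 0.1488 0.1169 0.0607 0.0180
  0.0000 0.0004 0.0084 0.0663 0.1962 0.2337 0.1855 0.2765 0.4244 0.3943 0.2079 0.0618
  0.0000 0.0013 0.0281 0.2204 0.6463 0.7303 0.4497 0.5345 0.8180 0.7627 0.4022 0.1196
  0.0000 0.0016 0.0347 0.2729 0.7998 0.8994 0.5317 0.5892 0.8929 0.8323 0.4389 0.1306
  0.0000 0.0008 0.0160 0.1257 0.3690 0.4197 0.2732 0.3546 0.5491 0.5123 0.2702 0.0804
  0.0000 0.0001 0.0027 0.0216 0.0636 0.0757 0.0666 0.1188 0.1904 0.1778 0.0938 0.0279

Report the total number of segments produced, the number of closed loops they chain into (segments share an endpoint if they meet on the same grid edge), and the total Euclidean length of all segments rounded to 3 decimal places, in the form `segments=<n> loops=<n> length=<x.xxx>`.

segments=26 loops=3 length=21.751

cell (1,5): code 0100 → (1.154,6.000)–(2.000,5.100)
cell (1,6): code 1100 → (1.722,7.000)–(1.154,6.000)
cell (1,7): code 1000 → (2.000,7.185)–(1.722,7.000)
cell (2,5): code 0110 → (2.000,5.100)–(3.000,5.591)
cell (2,6): code 1011 → (3.000,6.605)–(2.509,7.000)
cell (2,7): code 0001 → (2.509,7.000)–(2.000,7.185)
cell (3,5): code 0010 → (3.000,5.591)–(3.277,6.000)
cell (3,6): code 0001 → (3.277,6.000)–(3.000,6.605)
cell (5,3): code 0100 → (5.828,4.000)–(6.000,3.819)
cell (5,4): code 1100 → (5.675,5.000)–(5.828,4.000)
cell (5,5): code 1000 → (6.000,5.575)–(5.675,5.000)
cell (5,7): code 0100 → (5.367,8.000)–(6.000,7.122)
cell (5,8): code 1100 → (5.474,9.000)–(5.367,8.000)
cell (5,9): code 1000 → (6.000,9.537)–(5.474,9.000)
cell (6,3): code 0110 → (6.000,3.819)–(7.000,3.562)
cell (6,5): code 1001 → (7.000,5.899)–(6.000,5.575)
cell (6,6): code 0100 → (6.631,7.000)–(7.000,6.649)
cell (6,7): code 1110 → (6.000,7.122)–(6.631,7.000)
cell (6,9): code 1001 → (7.000,9.669)–(6.000,9.537)
cell (7,3): code 0010 → (7.000,3.562)–(7.536,4.000)
cell (7,4): code 0011 → (7.536,4.000)–(7.689,5.000)
cell (7,5): code 0001 → (7.689,5.000)–(7.000,5.899)
cell (7,6): code 0010 → (7.000,6.649)–(7.086,7.000)
cell (7,7): code 0011 → (7.086,7.000)–(7.942,8.000)
cell (7,8): code 0011 → (7.942,8.000)–(7.823,9.000)
cell (7,9): code 0001 → (7.823,9.000)–(7.000,9.669)
total: 26 segments, chained into 3 closed loop(s), length Σ = 21.750980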